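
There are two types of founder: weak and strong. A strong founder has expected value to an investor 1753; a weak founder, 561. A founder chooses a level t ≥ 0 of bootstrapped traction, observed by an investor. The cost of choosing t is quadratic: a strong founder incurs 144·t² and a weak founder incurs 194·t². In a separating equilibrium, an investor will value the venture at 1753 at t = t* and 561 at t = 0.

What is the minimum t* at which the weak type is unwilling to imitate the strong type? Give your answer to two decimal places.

2.48

The weak type at t = 0 receives 561; imitating at t* yields 1753 − 194·t*².
Indifference: 561 = 1753 − 194·t*², so t*² = (1753 − 561) / 194 ≈ 6.1443.
t* = √6.1443 ≈ 2.48.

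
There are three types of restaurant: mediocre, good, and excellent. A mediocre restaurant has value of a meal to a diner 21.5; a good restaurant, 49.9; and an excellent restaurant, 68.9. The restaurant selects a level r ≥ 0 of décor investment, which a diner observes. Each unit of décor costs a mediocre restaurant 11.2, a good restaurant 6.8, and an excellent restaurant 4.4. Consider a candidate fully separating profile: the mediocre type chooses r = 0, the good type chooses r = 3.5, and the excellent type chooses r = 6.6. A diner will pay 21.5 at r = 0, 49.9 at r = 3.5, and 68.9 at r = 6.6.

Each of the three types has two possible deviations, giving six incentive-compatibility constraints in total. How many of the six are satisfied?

6

Good (own payoff 49.9 − 6.8×3.5 = 26.1): to r=0 gives 21.5 → no gain ✓; to r=6.6 gives 68.9 − 6.8×6.6 = 24.02 → no gain ✓.
Mediocre (own payoff 21.5): to r=3.5 gives 49.9 − 11.2×3.5 = 10.7 → no gain ✓; to r=6.6 gives 68.9 − 11.2×6.6 = -5.02 → no gain ✓.
Excellent (own payoff 68.9 − 4.4×6.6 = 39.86): to r=0 gives 21.5 → no gain ✓; to r=3.5 gives 49.9 − 4.4×3.5 = 34.5 → no gain ✓.
6 of the 6 constraints hold; this profile is a separating equilibrium.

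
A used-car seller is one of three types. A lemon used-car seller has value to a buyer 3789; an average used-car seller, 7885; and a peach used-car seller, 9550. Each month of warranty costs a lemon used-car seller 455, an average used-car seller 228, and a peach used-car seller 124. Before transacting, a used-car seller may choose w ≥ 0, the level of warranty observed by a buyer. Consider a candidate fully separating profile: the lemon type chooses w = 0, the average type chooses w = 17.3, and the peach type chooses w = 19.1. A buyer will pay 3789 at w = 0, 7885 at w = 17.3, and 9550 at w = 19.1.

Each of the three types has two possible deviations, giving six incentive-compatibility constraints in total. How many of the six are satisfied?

5

Average (own payoff 7885 − 228×17.3 = 3940.6): to w=0 gives 3789 → no gain ✓; to w=19.1 gives 9550 − 228×19.1 = 5195.2 → profitable ✗.
Lemon (own payoff 3789): to w=17.3 gives 7885 − 455×17.3 = 13.5 → no gain ✓; to w=19.1 gives 9550 − 455×19.1 = 859.5 → no gain ✓.
Peach (own payoff 9550 − 124×19.1 = 7181.6): to w=0 gives 3789 → no gain ✓; to w=17.3 gives 7885 − 124×17.3 = 5739.8 → no gain ✓.
5 of the 6 constraints hold; not an equilibrium.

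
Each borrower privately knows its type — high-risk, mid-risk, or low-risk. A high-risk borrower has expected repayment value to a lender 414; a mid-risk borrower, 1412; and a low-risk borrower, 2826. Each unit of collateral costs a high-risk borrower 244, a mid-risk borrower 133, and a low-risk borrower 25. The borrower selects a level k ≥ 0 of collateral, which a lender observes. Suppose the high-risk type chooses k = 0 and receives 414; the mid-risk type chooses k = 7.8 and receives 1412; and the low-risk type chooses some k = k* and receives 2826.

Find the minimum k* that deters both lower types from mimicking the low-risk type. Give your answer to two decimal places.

18.43

High-risk type (on-path payoff 414) won't mimic when 414 ≥ 2826 − 244·k*, i.e. k* ≥ 9.89.
Mid-risk type (on-path payoff 1412 − 133×7.8 = 374.6) won't mimic when 374.6 ≥ 2826 − 133·k*, i.e. k* ≥ 18.43.
Both must hold, so k* = max(9.89, 18.43) = 18.43. The mid-risk type's constraint binds.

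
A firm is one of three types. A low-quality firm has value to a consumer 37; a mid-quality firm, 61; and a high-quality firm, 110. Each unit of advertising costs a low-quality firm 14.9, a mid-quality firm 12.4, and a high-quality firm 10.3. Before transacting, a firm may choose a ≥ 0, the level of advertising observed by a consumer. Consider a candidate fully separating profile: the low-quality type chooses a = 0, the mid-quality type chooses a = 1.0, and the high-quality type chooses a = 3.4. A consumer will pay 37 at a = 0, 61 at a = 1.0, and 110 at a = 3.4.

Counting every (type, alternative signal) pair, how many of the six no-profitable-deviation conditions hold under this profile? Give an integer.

3

High-quality (own payoff 110 − 10.3×3.4 = 74.98): to a=0 gives 37 → no gain ✓; to a=1.0 gives 61 − 10.3×1.0 = 50.7 → no gain ✓.
Mid-quality (own payoff 61 − 12.4×1.0 = 48.6): to a=0 gives 37 → no gain ✓; to a=3.4 gives 110 − 12.4×3.4 = 67.84 → profitable ✗.
Low-quality (own payoff 37): to a=1.0 gives 61 − 14.9×1.0 = 46.1 → profitable ✗; to a=3.4 gives 110 − 14.9×3.4 = 59.34 → profitable ✗.
3 of the 6 constraints hold; not an equilibrium.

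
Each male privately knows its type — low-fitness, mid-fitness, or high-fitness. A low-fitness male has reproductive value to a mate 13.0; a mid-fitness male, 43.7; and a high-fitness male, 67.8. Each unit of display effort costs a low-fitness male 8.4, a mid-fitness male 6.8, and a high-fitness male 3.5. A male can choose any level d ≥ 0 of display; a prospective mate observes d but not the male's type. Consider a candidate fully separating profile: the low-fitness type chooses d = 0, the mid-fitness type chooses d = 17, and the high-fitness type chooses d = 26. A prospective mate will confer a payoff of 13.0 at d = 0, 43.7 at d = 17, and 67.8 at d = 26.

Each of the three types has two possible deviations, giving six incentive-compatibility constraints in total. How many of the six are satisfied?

3

Low-fitness (own payoff 13.0): to d=17 gives 43.7 − 8.4×17 = -99.1 → no gain ✓; to d=26 gives 67.8 − 8.4×26 = -150.6 → no gain ✓.
Mid-fitness (own payoff 43.7 − 6.8×17 = -71.9): to d=0 gives 13.0 → profitable ✗; to d=26 gives 67.8 − 6.8×26 = -109 → no gain ✓.
High-fitness (own payoff 67.8 − 3.5×26 = -23.2): to d=0 gives 13.0 → profitable ✗; to d=17 gives 43.7 − 3.5×17 = -15.8 → profitable ✗.
3 of the 6 constraints hold; not an equilibrium.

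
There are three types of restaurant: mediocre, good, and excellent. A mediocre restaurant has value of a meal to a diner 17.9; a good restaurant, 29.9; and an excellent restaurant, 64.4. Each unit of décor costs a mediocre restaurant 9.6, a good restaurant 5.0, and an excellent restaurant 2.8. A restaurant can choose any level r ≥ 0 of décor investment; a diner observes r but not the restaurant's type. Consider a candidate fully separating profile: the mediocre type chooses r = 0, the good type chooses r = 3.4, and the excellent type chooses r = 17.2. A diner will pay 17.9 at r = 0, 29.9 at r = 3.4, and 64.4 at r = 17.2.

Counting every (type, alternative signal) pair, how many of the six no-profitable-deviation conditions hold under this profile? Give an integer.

3

Excellent (own payoff 64.4 − 2.8×17.2 = 16.24): to r=0 gives 17.9 → profitable ✗; to r=3.4 gives 29.9 − 2.8×3.4 = 20.38 → profitable ✗.
Mediocre (own payoff 17.9): to r=3.4 gives 29.9 − 9.6×3.4 = -2.74 → no gain ✓; to r=17.2 gives 64.4 − 9.6×17.2 = -100.72 → no gain ✓.
Good (own payoff 29.9 − 5.0×3.4 = 12.9): to r=0 gives 17.9 → profitable ✗; to r=17.2 gives 64.4 − 5.0×17.2 = -21.6 → no gain ✓.
3 of the 6 constraints hold; not an equilibrium.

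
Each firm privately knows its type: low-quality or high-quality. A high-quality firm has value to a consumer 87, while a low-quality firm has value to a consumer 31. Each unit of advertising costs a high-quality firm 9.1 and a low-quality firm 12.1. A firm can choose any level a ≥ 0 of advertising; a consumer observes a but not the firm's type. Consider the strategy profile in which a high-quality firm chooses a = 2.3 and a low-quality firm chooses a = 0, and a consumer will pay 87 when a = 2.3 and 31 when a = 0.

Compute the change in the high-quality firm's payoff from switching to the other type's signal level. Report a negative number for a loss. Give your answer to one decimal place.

-35.1

Playing a = 2.3 the high-quality firm receives 87 − 9.1 × 2.3 = 66.07.
Deviating to a = 0 yields 31 instead.
Gain from deviating: 31 − 66.07 = -35.07, i.e. -35.1 to one decimal place.
The gain is negative, so the high-quality type's incentive-compatibility constraint is satisfied.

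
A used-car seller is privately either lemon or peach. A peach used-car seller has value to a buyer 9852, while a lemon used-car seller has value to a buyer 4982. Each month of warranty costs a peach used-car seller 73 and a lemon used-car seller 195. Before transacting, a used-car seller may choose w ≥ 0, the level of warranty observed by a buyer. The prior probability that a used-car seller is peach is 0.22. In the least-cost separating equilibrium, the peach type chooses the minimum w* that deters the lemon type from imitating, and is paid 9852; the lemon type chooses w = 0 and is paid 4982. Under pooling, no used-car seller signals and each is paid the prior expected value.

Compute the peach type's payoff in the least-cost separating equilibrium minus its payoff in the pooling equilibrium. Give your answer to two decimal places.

Least-cost separating signal: w* solves 4982 = 9852 − 195·w*, so w* = (9852 − 4982)/195 ≈ 24.9744.
Peach type's separating payoff: 9852 − 73 × w* = 9852 − 73 × (9852 − 4982)/195 = 9852 − 355510/195 ≈ 8028.8718.
Pooling payoff: 0.22 × 9852 + 0.78 × 4982 = 6053.4.
Difference: 8028.8718 − 6053.4 = 1975.4718, i.e. 1975.47 to two decimal places.
The peach type prefers to separate.

1975.47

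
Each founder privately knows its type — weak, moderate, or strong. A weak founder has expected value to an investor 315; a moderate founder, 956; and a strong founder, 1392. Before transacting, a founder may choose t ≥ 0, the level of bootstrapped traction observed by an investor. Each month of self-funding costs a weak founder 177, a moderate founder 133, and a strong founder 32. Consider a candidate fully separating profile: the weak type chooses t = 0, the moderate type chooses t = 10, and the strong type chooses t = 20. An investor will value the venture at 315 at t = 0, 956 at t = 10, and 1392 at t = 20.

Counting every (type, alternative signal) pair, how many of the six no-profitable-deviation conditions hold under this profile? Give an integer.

Weak (own payoff 315): to t=10 gives 956 − 177×10 = -814 → no gain ✓; to t=20 gives 1392 − 177×20 = -2148 → no gain ✓.
Strong (own payoff 1392 − 32×20 = 752): to t=0 gives 315 → no gain ✓; to t=10 gives 956 − 32×10 = 636 → no gain ✓.
Moderate (own payoff 956 − 133×10 = -374): to t=0 gives 315 → profitable ✗; to t=20 gives 1392 − 133×20 = -1268 → no gain ✓.
5 of the 6 constraints hold; not an equilibrium.

5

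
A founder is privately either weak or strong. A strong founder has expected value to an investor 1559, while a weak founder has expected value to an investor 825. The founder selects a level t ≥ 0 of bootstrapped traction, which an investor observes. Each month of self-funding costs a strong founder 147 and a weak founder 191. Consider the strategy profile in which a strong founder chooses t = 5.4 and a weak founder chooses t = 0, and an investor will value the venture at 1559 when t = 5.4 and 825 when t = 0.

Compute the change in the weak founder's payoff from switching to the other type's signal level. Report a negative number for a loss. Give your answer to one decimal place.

Playing t = 0 the weak founder receives 825.
Deviating to t = 5.4 brings payment 1559 at cost 191 × 5.4 = 1031.4, netting 527.6.
Gain from deviating: 527.6 − 825 = -297.4.
The gain is negative, so the weak type's incentive-compatibility constraint is satisfied.

-297.4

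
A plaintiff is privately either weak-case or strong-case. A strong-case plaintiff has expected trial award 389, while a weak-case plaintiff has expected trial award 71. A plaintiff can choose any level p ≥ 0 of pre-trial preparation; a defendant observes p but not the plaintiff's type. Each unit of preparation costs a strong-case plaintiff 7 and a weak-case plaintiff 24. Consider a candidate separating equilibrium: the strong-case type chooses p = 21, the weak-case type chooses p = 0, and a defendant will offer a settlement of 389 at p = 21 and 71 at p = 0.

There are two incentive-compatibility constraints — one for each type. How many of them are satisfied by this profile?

Strong-case type: signal → 389 − 7 × 21 = 242; deviate to 0 → 71. IC holds (242 ≥ 71).
Weak-case type: stay at 0 → 71; mimic → 389 − 24 × 21 = -115. IC holds (71 ≥ -115).
2 of 2 constraints hold, so this is a separating equilibrium.

2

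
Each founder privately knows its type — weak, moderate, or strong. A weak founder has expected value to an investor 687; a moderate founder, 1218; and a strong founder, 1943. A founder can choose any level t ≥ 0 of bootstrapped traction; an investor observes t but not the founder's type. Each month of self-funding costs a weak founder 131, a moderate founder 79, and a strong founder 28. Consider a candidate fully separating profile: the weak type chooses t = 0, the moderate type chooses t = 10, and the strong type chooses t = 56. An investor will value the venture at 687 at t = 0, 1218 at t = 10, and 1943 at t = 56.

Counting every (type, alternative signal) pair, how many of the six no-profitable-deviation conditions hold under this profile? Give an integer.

Weak (own payoff 687): to t=10 gives 1218 − 131×10 = -92 → no gain ✓; to t=56 gives 1943 − 131×56 = -5393 → no gain ✓.
Strong (own payoff 1943 − 28×56 = 375): to t=0 gives 687 → profitable ✗; to t=10 gives 1218 − 28×10 = 938 → profitable ✗.
Moderate (own payoff 1218 − 79×10 = 428): to t=0 gives 687 → profitable ✗; to t=56 gives 1943 − 79×56 = -2481 → no gain ✓.
3 of the 6 constraints hold; not an equilibrium.

3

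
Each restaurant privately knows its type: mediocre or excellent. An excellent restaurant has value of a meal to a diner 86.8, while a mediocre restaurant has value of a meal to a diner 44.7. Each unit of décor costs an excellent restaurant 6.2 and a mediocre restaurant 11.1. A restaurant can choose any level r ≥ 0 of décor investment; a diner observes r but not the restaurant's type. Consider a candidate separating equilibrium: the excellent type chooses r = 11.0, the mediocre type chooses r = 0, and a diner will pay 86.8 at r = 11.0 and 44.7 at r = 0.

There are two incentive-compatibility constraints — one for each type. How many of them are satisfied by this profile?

1

Excellent type: signal → 86.8 − 6.2 × 11.0 = 18.6; deviate to 0 → 44.7. IC fails (18.6 < 44.7).
Mediocre type: stay at 0 → 44.7; mimic → 86.8 − 11.1 × 11.0 = -35.3. IC holds (44.7 ≥ -35.3).
1 of 2 constraints hold, so this profile is not an equilibrium.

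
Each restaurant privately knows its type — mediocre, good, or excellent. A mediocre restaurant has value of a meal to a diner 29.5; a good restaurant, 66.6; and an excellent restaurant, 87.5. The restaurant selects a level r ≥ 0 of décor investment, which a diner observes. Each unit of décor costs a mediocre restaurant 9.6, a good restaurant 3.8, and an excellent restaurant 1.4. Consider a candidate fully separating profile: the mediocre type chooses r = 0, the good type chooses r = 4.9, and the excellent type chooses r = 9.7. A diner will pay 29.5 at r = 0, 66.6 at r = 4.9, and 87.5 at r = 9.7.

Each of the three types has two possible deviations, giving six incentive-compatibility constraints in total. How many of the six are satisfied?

Mediocre (own payoff 29.5): to r=4.9 gives 66.6 − 9.6×4.9 = 19.56 → no gain ✓; to r=9.7 gives 87.5 − 9.6×9.7 = -5.62 → no gain ✓.
Good (own payoff 66.6 − 3.8×4.9 = 47.98): to r=0 gives 29.5 → no gain ✓; to r=9.7 gives 87.5 − 3.8×9.7 = 50.64 → profitable ✗.
Excellent (own payoff 87.5 − 1.4×9.7 = 73.92): to r=0 gives 29.5 → no gain ✓; to r=4.9 gives 66.6 − 1.4×4.9 = 59.74 → no gain ✓.
5 of the 6 constraints hold; not an equilibrium.

5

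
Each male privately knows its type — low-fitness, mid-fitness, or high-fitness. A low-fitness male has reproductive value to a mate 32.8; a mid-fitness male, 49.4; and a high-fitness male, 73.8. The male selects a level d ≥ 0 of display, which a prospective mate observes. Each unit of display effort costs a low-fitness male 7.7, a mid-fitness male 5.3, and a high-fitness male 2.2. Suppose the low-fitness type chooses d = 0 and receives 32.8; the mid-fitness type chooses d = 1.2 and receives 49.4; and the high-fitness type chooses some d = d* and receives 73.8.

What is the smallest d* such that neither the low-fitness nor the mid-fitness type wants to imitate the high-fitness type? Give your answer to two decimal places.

5.80

Low-fitness type (on-path payoff 32.8) won't mimic when 32.8 ≥ 73.8 − 7.7·d*, i.e. d* ≥ 5.32.
Mid-fitness type (on-path payoff 49.4 − 5.3×1.2 = 43.04) won't mimic when 43.04 ≥ 73.8 − 5.3·d*, i.e. d* ≥ 5.80.
Both must hold, so d* = max(5.32, 5.80) = 5.80. The mid-fitness type's constraint binds.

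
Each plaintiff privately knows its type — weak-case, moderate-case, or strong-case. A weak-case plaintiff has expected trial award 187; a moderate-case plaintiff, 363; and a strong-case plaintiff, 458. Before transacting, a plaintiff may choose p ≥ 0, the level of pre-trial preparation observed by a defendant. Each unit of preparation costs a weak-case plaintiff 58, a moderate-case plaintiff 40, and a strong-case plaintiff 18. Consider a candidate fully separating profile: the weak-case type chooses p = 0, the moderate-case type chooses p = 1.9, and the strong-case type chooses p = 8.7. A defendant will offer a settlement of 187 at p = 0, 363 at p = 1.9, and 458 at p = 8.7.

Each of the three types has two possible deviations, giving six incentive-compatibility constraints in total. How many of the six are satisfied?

4

Weak-case (own payoff 187): to p=1.9 gives 363 − 58×1.9 = 252.8 → profitable ✗; to p=8.7 gives 458 − 58×8.7 = -46.6 → no gain ✓.
Moderate-case (own payoff 363 − 40×1.9 = 287): to p=0 gives 187 → no gain ✓; to p=8.7 gives 458 − 40×8.7 = 110 → no gain ✓.
Strong-case (own payoff 458 − 18×8.7 = 301.4): to p=0 gives 187 → no gain ✓; to p=1.9 gives 363 − 18×1.9 = 328.8 → profitable ✗.
4 of the 6 constraints hold; not an equilibrium.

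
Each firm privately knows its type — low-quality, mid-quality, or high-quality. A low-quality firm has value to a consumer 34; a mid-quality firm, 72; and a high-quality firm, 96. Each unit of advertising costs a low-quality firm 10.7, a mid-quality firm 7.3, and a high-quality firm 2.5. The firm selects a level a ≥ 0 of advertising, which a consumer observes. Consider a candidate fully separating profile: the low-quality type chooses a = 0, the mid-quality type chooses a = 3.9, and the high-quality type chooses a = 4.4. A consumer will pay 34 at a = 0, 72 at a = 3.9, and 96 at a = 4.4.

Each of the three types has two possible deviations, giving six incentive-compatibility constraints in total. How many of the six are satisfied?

High-quality (own payoff 96 − 2.5×4.4 = 85): to a=0 gives 34 → no gain ✓; to a=3.9 gives 72 − 2.5×3.9 = 62.25 → no gain ✓.
Low-quality (own payoff 34): to a=3.9 gives 72 − 10.7×3.9 = 30.27 → no gain ✓; to a=4.4 gives 96 − 10.7×4.4 = 48.92 → profitable ✗.
Mid-quality (own payoff 72 − 7.3×3.9 = 43.53): to a=0 gives 34 → no gain ✓; to a=4.4 gives 96 − 7.3×4.4 = 63.88 → profitable ✗.
4 of the 6 constraints hold; not an equilibrium.

4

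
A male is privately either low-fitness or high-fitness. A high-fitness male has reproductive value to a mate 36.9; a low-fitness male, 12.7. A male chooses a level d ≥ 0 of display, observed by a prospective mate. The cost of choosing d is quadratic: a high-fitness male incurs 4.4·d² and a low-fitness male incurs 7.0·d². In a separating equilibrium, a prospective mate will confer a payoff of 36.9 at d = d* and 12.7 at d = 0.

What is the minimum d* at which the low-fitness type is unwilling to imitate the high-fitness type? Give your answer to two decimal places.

1.86

The low-fitness type at d = 0 receives 12.7; imitating at d* yields 36.9 − 7.0·d*².
Indifference: 12.7 = 36.9 − 7.0·d*², so d*² = (36.9 − 12.7) / 7.0 ≈ 3.4571.
d* = √3.4571 ≈ 1.86.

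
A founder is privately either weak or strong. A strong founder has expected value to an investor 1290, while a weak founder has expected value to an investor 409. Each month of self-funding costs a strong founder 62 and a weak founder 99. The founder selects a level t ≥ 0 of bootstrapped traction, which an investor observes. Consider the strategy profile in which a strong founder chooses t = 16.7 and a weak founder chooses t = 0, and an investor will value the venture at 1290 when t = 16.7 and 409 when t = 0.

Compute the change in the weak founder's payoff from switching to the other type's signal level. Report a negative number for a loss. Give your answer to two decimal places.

-772.30

Playing t = 0 the weak founder receives 409.
Deviating to t = 16.7 brings payment 1290 at cost 99 × 16.7 = 1653.3, netting -363.3.
Gain from deviating: -363.3 − 409 = -772.30.
The gain is negative, so the weak type's incentive-compatibility constraint is satisfied.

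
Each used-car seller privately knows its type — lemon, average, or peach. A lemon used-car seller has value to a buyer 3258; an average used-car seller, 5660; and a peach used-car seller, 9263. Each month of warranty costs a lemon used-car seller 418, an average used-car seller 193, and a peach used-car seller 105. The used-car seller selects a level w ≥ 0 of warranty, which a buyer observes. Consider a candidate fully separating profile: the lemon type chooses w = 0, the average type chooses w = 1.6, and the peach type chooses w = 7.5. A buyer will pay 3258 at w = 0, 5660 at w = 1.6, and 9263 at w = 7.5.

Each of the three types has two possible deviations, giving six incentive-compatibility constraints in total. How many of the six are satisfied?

Average (own payoff 5660 − 193×1.6 = 5351.2): to w=0 gives 3258 → no gain ✓; to w=7.5 gives 9263 − 193×7.5 = 7815.5 → profitable ✗.
Peach (own payoff 9263 − 105×7.5 = 8475.5): to w=0 gives 3258 → no gain ✓; to w=1.6 gives 5660 − 105×1.6 = 5492 → no gain ✓.
Lemon (own payoff 3258): to w=1.6 gives 5660 − 418×1.6 = 4991.2 → profitable ✗; to w=7.5 gives 9263 − 418×7.5 = 6128 → profitable ✗.
3 of the 6 constraints hold; not an equilibrium.

3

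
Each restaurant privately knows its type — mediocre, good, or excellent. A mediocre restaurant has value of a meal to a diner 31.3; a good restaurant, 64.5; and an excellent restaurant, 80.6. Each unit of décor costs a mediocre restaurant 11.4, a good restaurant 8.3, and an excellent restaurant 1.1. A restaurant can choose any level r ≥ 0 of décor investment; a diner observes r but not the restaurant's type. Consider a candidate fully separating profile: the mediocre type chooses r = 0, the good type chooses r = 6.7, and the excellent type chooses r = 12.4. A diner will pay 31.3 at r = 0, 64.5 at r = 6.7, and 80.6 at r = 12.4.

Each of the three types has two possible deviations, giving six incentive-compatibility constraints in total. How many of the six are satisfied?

Good (own payoff 64.5 − 8.3×6.7 = 8.89): to r=0 gives 31.3 → profitable ✗; to r=12.4 gives 80.6 − 8.3×12.4 = -22.32 → no gain ✓.
Excellent (own payoff 80.6 − 1.1×12.4 = 66.96): to r=0 gives 31.3 → no gain ✓; to r=6.7 gives 64.5 − 1.1×6.7 = 57.13 → no gain ✓.
Mediocre (own payoff 31.3): to r=6.7 gives 64.5 − 11.4×6.7 = -11.88 → no gain ✓; to r=12.4 gives 80.6 − 11.4×12.4 = -60.76 → no gain ✓.
5 of the 6 constraints hold; not an equilibrium.

5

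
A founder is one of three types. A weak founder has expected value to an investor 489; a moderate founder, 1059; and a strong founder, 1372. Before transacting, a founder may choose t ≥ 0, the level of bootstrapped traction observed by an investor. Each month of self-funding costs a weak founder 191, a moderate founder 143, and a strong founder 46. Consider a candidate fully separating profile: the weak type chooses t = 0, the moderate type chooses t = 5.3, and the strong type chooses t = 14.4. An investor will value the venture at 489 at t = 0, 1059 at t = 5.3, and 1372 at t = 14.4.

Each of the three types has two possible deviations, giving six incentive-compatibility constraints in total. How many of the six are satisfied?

Moderate (own payoff 1059 − 143×5.3 = 301.1): to t=0 gives 489 → profitable ✗; to t=14.4 gives 1372 − 143×14.4 = -687.2 → no gain ✓.
Strong (own payoff 1372 − 46×14.4 = 709.6): to t=0 gives 489 → no gain ✓; to t=5.3 gives 1059 − 46×5.3 = 815.2 → profitable ✗.
Weak (own payoff 489): to t=5.3 gives 1059 − 191×5.3 = 46.7 → no gain ✓; to t=14.4 gives 1372 − 191×14.4 = -1378.4 → no gain ✓.
4 of the 6 constraints hold; not an equilibrium.

4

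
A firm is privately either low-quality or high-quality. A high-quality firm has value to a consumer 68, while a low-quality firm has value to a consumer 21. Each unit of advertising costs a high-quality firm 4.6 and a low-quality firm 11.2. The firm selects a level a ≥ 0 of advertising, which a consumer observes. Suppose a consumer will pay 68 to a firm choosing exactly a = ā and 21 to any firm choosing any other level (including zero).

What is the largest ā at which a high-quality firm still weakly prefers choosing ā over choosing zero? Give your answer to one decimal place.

10.2

Choosing ā yields the high-quality type 68 − 4.6·ā; choosing zero yields 21.
The high-quality type is indifferent at 68 − 4.6·ā = 21, i.e. ā = (68 − 21) / 4.6 ≈ 10.2.
For any ā above 10.2 the high-quality type would rather pool at zero, so separation collapses.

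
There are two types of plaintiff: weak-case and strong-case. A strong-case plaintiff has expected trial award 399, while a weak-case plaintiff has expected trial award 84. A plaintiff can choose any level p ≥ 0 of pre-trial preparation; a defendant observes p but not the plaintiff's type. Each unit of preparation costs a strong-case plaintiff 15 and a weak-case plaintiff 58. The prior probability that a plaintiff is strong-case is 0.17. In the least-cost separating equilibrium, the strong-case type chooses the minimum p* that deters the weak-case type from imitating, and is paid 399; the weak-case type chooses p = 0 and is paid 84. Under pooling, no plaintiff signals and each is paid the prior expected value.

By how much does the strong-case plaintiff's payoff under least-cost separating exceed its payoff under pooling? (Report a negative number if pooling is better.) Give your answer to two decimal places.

Least-cost separating signal: p* solves 84 = 399 − 58·p*, so p* = (399 − 84)/58 ≈ 5.4310.
Strong-case type's separating payoff: 399 − 15 × p* = 399 − 15 × (399 − 84)/58 = 399 − 4725/58 ≈ 317.5345.
Pooling payoff: 0.17 × 399 + 0.83 × 84 = 137.55.
Difference: 317.5345 − 137.55 = 179.9845, i.e. 179.98 to two decimal places.
The strong-case type prefers to separate.

179.98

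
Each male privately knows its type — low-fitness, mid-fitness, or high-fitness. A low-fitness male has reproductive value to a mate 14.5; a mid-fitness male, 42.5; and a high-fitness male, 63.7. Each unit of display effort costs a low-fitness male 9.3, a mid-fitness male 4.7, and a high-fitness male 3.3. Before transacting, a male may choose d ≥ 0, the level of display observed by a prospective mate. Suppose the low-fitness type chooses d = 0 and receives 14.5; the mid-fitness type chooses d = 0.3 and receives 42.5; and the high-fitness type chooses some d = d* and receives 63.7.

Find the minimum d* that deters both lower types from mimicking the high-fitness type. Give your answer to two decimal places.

Low-fitness type (on-path payoff 14.5) won't mimic when 14.5 ≥ 63.7 − 9.3·d*, i.e. d* ≥ 5.29.
Mid-fitness type (on-path payoff 42.5 − 4.7×0.3 = 41.09) won't mimic when 41.09 ≥ 63.7 − 4.7·d*, i.e. d* ≥ 4.81.
Both must hold, so d* = max(5.29, 4.81) = 5.29. The low-fitness type's constraint binds.

5.29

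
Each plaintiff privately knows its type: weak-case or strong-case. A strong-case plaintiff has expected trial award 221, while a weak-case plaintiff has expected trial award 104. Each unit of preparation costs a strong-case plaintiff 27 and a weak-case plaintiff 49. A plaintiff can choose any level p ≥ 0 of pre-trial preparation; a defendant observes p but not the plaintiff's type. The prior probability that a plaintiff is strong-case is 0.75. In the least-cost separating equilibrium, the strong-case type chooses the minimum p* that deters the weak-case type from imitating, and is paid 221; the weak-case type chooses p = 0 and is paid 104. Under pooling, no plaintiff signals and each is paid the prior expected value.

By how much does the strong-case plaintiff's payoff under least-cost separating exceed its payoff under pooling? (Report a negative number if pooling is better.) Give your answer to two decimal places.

-35.22

Least-cost separating signal: p* solves 104 = 221 − 49·p*, so p* = (221 − 104)/49 ≈ 2.3878.
Strong-case type's separating payoff: 221 − 27 × p* = 221 − 27 × (221 − 104)/49 = 221 − 3159/49 ≈ 156.5306.
Pooling payoff: 0.75 × 221 + 0.25 × 104 = 191.75.
Difference: 156.5306 − 191.75 = -35.2194, i.e. -35.22 to two decimal places.
The strong-case type would prefer the pooling outcome.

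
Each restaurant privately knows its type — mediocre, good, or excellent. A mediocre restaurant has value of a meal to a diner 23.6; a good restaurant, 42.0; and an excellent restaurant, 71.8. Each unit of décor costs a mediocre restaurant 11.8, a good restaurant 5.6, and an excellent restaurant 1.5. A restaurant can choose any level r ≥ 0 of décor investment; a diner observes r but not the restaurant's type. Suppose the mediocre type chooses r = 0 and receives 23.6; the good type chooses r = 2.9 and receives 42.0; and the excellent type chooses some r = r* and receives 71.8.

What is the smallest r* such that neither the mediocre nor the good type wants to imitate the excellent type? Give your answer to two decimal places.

8.22

Good type (on-path payoff 42.0 − 5.6×2.9 = 25.76) won't mimic when 25.76 ≥ 71.8 − 5.6·r*, i.e. r* ≥ 8.22.
Mediocre type (on-path payoff 23.6) won't mimic when 23.6 ≥ 71.8 − 11.8·r*, i.e. r* ≥ 4.08.
Both must hold, so r* = max(4.08, 8.22) = 8.22. The good type's constraint binds.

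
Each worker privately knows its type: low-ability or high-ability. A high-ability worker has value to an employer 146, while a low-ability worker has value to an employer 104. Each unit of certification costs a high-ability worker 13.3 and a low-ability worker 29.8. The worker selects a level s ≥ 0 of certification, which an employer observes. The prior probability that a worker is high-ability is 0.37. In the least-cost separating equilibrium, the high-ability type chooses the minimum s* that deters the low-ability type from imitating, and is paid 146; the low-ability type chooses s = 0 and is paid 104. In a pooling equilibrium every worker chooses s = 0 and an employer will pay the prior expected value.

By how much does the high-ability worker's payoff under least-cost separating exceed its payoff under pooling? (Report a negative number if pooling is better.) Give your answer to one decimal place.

7.7

Least-cost separating signal: s* solves 104 = 146 − 29.8·s*, so s* = (146 − 104)/29.8 ≈ 1.4094.
High-ability type's separating payoff: 146 − 13.3 × s* = 146 − 13.3 × (146 − 104)/29.8 = 146 − 558.6/29.8 ≈ 127.255.
Pooling payoff: 0.37 × 146 + 0.63 × 104 = 119.54.
Difference: 127.255 − 119.54 = 7.715, i.e. 7.7 to one decimal place.
The high-ability type prefers to separate.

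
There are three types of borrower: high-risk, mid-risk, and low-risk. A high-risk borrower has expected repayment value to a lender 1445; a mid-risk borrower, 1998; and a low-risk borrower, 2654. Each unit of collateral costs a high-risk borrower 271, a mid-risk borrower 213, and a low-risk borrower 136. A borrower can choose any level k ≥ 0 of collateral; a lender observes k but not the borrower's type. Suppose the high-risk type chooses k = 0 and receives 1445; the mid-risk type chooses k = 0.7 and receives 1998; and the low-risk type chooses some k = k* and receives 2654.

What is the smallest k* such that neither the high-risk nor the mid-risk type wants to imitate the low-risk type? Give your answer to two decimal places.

Mid-risk type (on-path payoff 1998 − 213×0.7 = 1848.9) won't mimic when 1848.9 ≥ 2654 − 213·k*, i.e. k* ≥ 3.78.
High-risk type (on-path payoff 1445) won't mimic when 1445 ≥ 2654 − 271·k*, i.e. k* ≥ 4.46.
Both must hold, so k* = max(4.46, 3.78) = 4.46. The high-risk type's constraint binds.

4.46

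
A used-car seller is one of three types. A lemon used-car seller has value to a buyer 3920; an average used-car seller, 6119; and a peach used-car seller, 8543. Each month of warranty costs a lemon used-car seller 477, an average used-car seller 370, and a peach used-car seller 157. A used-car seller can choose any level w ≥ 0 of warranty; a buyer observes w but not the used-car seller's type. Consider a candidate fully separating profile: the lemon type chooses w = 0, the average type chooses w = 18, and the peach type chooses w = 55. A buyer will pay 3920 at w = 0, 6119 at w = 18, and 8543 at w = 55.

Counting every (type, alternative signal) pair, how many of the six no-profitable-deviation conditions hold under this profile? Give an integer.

Lemon (own payoff 3920): to w=18 gives 6119 − 477×18 = -2467 → no gain ✓; to w=55 gives 8543 − 477×55 = -17692 → no gain ✓.
Peach (own payoff 8543 − 157×55 = -92): to w=0 gives 3920 → profitable ✗; to w=18 gives 6119 − 157×18 = 3293 → profitable ✗.
Average (own payoff 6119 − 370×18 = -541): to w=0 gives 3920 → profitable ✗; to w=55 gives 8543 − 370×55 = -11807 → no gain ✓.
3 of the 6 constraints hold; not an equilibrium.

3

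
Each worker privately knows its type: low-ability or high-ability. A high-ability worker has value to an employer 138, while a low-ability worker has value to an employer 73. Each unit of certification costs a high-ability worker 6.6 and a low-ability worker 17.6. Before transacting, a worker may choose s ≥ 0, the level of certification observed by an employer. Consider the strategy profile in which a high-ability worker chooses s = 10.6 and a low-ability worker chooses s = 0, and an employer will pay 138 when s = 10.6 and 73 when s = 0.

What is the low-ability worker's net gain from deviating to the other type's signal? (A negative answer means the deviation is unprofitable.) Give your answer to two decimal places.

-121.56

Playing s = 0 the low-ability worker receives 73.
Deviating to s = 10.6 brings payment 138 at cost 17.6 × 10.6 = 186.56, netting -48.56.
Gain from deviating: -48.56 − 73 = -121.56.
The gain is negative, so the low-ability type's incentive-compatibility constraint is satisfied.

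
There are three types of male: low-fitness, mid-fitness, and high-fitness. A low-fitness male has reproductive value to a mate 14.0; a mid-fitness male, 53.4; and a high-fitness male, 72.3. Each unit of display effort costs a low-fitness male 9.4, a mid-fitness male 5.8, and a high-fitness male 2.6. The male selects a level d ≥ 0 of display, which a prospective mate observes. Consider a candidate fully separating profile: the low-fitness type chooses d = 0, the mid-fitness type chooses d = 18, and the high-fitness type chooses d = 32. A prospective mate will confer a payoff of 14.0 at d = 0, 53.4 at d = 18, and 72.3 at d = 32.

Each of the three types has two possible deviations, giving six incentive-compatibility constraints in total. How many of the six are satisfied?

Mid-fitness (own payoff 53.4 − 5.8×18 = -51): to d=0 gives 14.0 → profitable ✗; to d=32 gives 72.3 − 5.8×32 = -113.3 → no gain ✓.
Low-fitness (own payoff 14.0): to d=18 gives 53.4 − 9.4×18 = -115.8 → no gain ✓; to d=32 gives 72.3 − 9.4×32 = -228.5 → no gain ✓.
High-fitness (own payoff 72.3 − 2.6×32 = -10.9): to d=0 gives 14.0 → profitable ✗; to d=18 gives 53.4 − 2.6×18 = 6.6 → profitable ✗.
3 of the 6 constraints hold; not an equilibrium.

3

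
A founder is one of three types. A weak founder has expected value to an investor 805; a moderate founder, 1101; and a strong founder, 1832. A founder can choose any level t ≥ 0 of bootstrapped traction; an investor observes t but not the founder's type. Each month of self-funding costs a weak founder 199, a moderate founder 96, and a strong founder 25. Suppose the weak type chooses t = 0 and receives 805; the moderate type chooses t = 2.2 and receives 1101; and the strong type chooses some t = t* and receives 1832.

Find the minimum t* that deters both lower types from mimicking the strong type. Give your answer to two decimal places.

Weak type (on-path payoff 805) won't mimic when 805 ≥ 1832 − 199·t*, i.e. t* ≥ 5.16.
Moderate type (on-path payoff 1101 − 96×2.2 = 889.8) won't mimic when 889.8 ≥ 1832 − 96·t*, i.e. t* ≥ 9.81.
Both must hold, so t* = max(5.16, 9.81) = 9.81. The moderate type's constraint binds.

9.81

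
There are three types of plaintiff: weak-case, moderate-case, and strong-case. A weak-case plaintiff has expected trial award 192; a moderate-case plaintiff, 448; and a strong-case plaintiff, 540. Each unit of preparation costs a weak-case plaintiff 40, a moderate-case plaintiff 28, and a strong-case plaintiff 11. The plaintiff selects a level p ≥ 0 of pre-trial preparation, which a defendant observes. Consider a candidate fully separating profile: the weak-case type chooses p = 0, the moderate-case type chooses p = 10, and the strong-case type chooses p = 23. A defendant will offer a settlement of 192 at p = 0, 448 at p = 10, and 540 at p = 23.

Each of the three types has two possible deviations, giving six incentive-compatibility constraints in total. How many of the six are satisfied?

4

Weak-case (own payoff 192): to p=10 gives 448 − 40×10 = 48 → no gain ✓; to p=23 gives 540 − 40×23 = -380 → no gain ✓.
Moderate-case (own payoff 448 − 28×10 = 168): to p=0 gives 192 → profitable ✗; to p=23 gives 540 − 28×23 = -104 → no gain ✓.
Strong-case (own payoff 540 − 11×23 = 287): to p=0 gives 192 → no gain ✓; to p=10 gives 448 − 11×10 = 338 → profitable ✗.
4 of the 6 constraints hold; not an equilibrium.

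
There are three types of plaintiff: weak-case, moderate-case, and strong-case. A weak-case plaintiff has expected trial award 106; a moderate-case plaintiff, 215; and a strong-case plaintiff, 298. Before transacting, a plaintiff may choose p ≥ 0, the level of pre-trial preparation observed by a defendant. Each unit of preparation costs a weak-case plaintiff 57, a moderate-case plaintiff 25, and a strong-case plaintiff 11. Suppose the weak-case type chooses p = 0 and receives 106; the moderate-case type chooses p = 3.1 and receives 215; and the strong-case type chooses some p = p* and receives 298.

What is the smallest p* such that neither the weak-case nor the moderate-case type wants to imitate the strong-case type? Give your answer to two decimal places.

6.42

Weak-case type (on-path payoff 106) won't mimic when 106 ≥ 298 − 57·p*, i.e. p* ≥ 3.37.
Moderate-case type (on-path payoff 215 − 25×3.1 = 137.5) won't mimic when 137.5 ≥ 298 − 25·p*, i.e. p* ≥ 6.42.
Both must hold, so p* = max(3.37, 6.42) = 6.42. The moderate-case type's constraint binds.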